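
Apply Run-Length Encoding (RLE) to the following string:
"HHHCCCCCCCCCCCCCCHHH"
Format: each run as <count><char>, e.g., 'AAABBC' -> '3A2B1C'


Scanning runs left to right:
  i=0: run of 'H' x 3 -> '3H'
  i=3: run of 'C' x 14 -> '14C'
  i=17: run of 'H' x 3 -> '3H'

RLE = 3H14C3H


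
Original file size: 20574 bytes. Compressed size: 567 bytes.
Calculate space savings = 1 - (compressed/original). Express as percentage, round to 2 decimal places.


ratio = compressed/original = 567/20574 = 0.027559
savings = 1 - ratio = 1 - 0.027559 = 0.972441
as a percentage: 0.972441 * 100 = 97.24%

Space savings = 1 - 567/20574 = 97.24%


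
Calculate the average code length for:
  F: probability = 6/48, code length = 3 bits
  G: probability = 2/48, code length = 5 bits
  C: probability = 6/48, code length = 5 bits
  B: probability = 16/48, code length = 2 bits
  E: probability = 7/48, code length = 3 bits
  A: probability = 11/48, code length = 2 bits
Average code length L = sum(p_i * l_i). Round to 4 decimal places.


Weighted contributions p_i * l_i:
  F: (6/48) * 3 = 18/48
  G: (2/48) * 5 = 10/48
  C: (6/48) * 5 = 30/48
  B: (16/48) * 2 = 32/48
  E: (7/48) * 3 = 21/48
  A: (11/48) * 2 = 22/48
Sum = (18 + 10 + 30 + 32 + 21 + 22)/48 = 133/48

L = 133/48 = 2.7708 bits/symbol


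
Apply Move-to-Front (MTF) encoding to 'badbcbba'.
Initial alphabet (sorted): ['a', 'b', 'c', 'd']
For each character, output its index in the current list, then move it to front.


MTF encoding:
'b': index 1 in ['a', 'b', 'c', 'd'] -> ['b', 'a', 'c', 'd']
'a': index 1 in ['b', 'a', 'c', 'd'] -> ['a', 'b', 'c', 'd']
'd': index 3 in ['a', 'b', 'c', 'd'] -> ['d', 'a', 'b', 'c']
'b': index 2 in ['d', 'a', 'b', 'c'] -> ['b', 'd', 'a', 'c']
'c': index 3 in ['b', 'd', 'a', 'c'] -> ['c', 'b', 'd', 'a']
'b': index 1 in ['c', 'b', 'd', 'a'] -> ['b', 'c', 'd', 'a']
'b': index 0 in ['b', 'c', 'd', 'a'] -> ['b', 'c', 'd', 'a']
'a': index 3 in ['b', 'c', 'd', 'a'] -> ['a', 'b', 'c', 'd']


Output: [1, 1, 3, 2, 3, 1, 0, 3]


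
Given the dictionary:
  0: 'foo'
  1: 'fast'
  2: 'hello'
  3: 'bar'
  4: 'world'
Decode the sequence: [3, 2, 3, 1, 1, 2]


Look up each index in the dictionary:
  3 -> 'bar'
  2 -> 'hello'
  3 -> 'bar'
  1 -> 'fast'
  1 -> 'fast'
  2 -> 'hello'

Decoded: "bar hello bar fast fast hello"


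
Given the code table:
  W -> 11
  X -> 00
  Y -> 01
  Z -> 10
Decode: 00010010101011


Decoding:
00 -> X
01 -> Y
00 -> X
10 -> Z
10 -> Z
10 -> Z
11 -> W


Result: XYXZZZW


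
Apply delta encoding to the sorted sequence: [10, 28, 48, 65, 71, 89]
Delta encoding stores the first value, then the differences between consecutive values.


First value: 10
Deltas:
  28 - 10 = 18
  48 - 28 = 20
  65 - 48 = 17
  71 - 65 = 6
  89 - 71 = 18


Delta encoded: [10, 18, 20, 17, 6, 18]


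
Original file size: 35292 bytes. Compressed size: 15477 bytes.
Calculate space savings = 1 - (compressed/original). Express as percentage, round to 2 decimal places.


ratio = compressed/original = 15477/35292 = 0.438541
savings = 1 - ratio = 1 - 0.438541 = 0.561459
as a percentage: 0.561459 * 100 = 56.15%

Space savings = 1 - 15477/35292 = 56.15%


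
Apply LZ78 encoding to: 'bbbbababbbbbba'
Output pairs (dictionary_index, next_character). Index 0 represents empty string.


LZ78 encoding steps:
Dictionary: {0: ''}
Step 1: w='' (idx 0), next='b' -> output (0, 'b'), add 'b' as idx 1
Step 2: w='b' (idx 1), next='b' -> output (1, 'b'), add 'bb' as idx 2
Step 3: w='b' (idx 1), next='a' -> output (1, 'a'), add 'ba' as idx 3
Step 4: w='ba' (idx 3), next='b' -> output (3, 'b'), add 'bab' as idx 4
Step 5: w='bb' (idx 2), next='b' -> output (2, 'b'), add 'bbb' as idx 5
Step 6: w='bb' (idx 2), next='a' -> output (2, 'a'), add 'bba' as idx 6


Encoded: [(0, 'b'), (1, 'b'), (1, 'a'), (3, 'b'), (2, 'b'), (2, 'a')]


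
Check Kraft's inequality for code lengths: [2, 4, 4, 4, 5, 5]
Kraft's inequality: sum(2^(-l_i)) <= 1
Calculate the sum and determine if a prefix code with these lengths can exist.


Sum = 2^(-2) + 2^(-4) + 2^(-4) + 2^(-4) + 2^(-5) + 2^(-5)
    = 0.25 + 0.0625 + 0.0625 + 0.0625 + 0.03125 + 0.03125
    = 16/32 = 0.5
Since 0.5 <= 1, Kraft's inequality IS satisfied.
A prefix code with these lengths CAN exist.

Kraft sum = 0.5. Satisfied.


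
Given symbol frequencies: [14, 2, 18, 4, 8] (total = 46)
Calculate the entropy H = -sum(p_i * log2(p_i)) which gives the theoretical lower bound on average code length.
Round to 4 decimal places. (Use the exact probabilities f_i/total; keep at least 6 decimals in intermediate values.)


Per-symbol terms -p_i * log2(p_i) with p_i = f_i/46:
  p = 14/46 = 0.304348: log2(p) = -1.716207, -p*log2(p) = 0.522324
  p = 2/46 = 0.043478: log2(p) = -4.523562, -p*log2(p) = 0.196677
  p = 18/46 = 0.391304: log2(p) = -1.353637, -p*log2(p) = 0.529684
  p = 4/46 = 0.086957: log2(p) = -3.523562, -p*log2(p) = 0.306397
  p = 8/46 = 0.173913: log2(p) = -2.523562, -p*log2(p) = 0.438880
H = 0.522324 + 0.196677 + 0.529684 + 0.306397 + 0.438880 = 1.993962

H = 1.994 bits/symbol


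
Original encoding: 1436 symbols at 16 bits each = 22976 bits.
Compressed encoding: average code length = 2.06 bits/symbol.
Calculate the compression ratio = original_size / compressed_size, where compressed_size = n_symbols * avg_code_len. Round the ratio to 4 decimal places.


original_size = n_symbols * orig_bits = 1436 * 16 = 22976 bits
compressed_size = n_symbols * avg_code_len = 1436 * 2.06 = 2958.16 bits
ratio = original_size / compressed_size = 22976 / 2958.16 = 7.767

Compression ratio = 7.767


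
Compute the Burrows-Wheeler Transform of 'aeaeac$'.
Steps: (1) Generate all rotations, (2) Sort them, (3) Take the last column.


Rotations (sorted):
  0: $aeaeac -> last char: c
  1: ac$aeae -> last char: e
  2: aeac$ae -> last char: e
  3: aeaeac$ -> last char: $
  4: c$aeaea -> last char: a
  5: eac$aea -> last char: a
  6: eaeac$a -> last char: a


BWT = cee$aaa


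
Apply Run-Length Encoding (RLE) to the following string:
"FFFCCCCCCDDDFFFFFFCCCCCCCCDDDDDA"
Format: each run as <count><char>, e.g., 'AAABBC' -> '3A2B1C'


Scanning runs left to right:
  i=0: run of 'F' x 3 -> '3F'
  i=3: run of 'C' x 6 -> '6C'
  i=9: run of 'D' x 3 -> '3D'
  i=12: run of 'F' x 6 -> '6F'
  i=18: run of 'C' x 8 -> '8C'
  i=26: run of 'D' x 5 -> '5D'
  i=31: run of 'A' x 1 -> '1A'

RLE = 3F6C3D6F8C5D1A


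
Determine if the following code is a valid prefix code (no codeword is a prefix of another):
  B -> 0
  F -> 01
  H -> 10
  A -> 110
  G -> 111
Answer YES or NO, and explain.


Checking each pair (does one codeword prefix another?):
  B='0' vs F='01': prefix -- VIOLATION

NO -- this is NOT a valid prefix code. B (0) is a prefix of F (01).


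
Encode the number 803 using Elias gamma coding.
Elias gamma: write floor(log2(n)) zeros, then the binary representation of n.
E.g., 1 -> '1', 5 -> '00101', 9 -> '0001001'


num_bits = floor(log2(803)) + 1 = 10
leading_zeros = num_bits - 1 = 9
binary(803) = 1100100011

Elias gamma(803) = '000000000' + '1100100011' = 0000000001100100011 (19 bits)


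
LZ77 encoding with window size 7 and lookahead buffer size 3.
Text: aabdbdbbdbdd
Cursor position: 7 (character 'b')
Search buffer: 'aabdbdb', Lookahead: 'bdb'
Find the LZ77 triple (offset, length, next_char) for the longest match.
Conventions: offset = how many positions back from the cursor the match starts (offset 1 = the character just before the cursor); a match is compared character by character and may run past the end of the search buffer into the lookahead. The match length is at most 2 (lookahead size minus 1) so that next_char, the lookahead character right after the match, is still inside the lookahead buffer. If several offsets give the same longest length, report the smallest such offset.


Try each offset into the search buffer:
  offset=1 (pos 6, char 'b'): match length 1
  offset=2 (pos 5, char 'd'): match length 0
  offset=3 (pos 4, char 'b'): match length 2
  offset=4 (pos 3, char 'd'): match length 0
  offset=5 (pos 2, char 'b'): match length 2
  offset=6 (pos 1, char 'a'): match length 0
  offset=7 (pos 0, char 'a'): match length 0
Longest match has length 2, found at offsets 3, 5; take the smallest, offset 3.
next_char = character at position 7 + 2 = 9 -> 'b'

Best match: offset=3, length=2 (matching 'bd' starting at position 4)
LZ77 triple: (3, 2, 'b')


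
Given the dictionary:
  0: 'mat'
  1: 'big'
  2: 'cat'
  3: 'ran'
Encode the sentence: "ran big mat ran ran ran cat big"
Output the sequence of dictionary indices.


Look up each word in the dictionary:
  'ran' -> 3
  'big' -> 1
  'mat' -> 0
  'ran' -> 3
  'ran' -> 3
  'ran' -> 3
  'cat' -> 2
  'big' -> 1

Encoded: [3, 1, 0, 3, 3, 3, 2, 1]


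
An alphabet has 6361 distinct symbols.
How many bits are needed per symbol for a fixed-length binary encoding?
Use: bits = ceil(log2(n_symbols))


log2(6361) = 12.635
Bracket: 2^12 = 4096 < 6361 <= 2^13 = 8192
So ceil(log2(6361)) = 13

bits = ceil(log2(6361)) = ceil(12.635) = 13 bits


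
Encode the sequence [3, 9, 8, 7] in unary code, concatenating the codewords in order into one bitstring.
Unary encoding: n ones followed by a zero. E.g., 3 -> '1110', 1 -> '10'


Encode each number as n ones followed by a terminating 0:
  3 -> 1110 (4 bits)
  9 -> 1111111110 (10 bits)
  8 -> 111111110 (9 bits)
  7 -> 11111110 (8 bits)
Total length = 4 + 10 + 9 + 8 = 31 bits.

Unary([3, 9, 8, 7]) = 1110111111111011111111011111110 (31 bits)


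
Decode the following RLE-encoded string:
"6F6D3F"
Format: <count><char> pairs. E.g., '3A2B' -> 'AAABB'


Expanding each <count><char> pair:
  6F -> 'FFFFFF'
  6D -> 'DDDDDD'
  3F -> 'FFF'

Decoded = FFFFFFDDDDDDFFF


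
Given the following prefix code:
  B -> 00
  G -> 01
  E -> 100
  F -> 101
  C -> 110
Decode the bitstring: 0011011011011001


Decoding step by step:
Bits 00 -> B
Bits 110 -> C
Bits 110 -> C
Bits 110 -> C
Bits 110 -> C
Bits 01 -> G


Decoded message: BCCCCG


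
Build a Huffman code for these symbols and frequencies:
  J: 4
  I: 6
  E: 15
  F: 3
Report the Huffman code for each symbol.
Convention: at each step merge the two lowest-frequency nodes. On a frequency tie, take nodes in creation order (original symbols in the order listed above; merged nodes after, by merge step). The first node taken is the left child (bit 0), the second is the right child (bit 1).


Huffman tree construction:
Step 1: Merge F(3) + J(4) = 7
Step 2: Merge I(6) + (F+J)(7) = 13
Step 3: Merge (I+(F+J))(13) + E(15) = 28
Read each symbol's code off the tree from the root (left child = 0, right child = 1).

Codes:
  J: 011 (length 3)
  I: 00 (length 2)
  E: 1 (length 1)
  F: 010 (length 3)
Average code length: 48/28 = 1.7143 bits/symbol


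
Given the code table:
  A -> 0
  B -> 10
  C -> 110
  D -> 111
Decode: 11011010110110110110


Decoding:
110 -> C
110 -> C
10 -> B
110 -> C
110 -> C
110 -> C
110 -> C


Result: CCBCCCC


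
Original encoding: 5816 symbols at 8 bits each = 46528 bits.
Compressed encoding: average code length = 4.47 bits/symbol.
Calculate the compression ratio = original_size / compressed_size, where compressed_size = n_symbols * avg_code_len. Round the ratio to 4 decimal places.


original_size = n_symbols * orig_bits = 5816 * 8 = 46528 bits
compressed_size = n_symbols * avg_code_len = 5816 * 4.47 = 25997.52 bits
ratio = original_size / compressed_size = 46528 / 25997.52 = 1.7897

Compression ratio = 1.7897


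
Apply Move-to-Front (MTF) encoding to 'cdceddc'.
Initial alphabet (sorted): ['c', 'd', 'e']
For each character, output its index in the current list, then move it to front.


MTF encoding:
'c': index 0 in ['c', 'd', 'e'] -> ['c', 'd', 'e']
'd': index 1 in ['c', 'd', 'e'] -> ['d', 'c', 'e']
'c': index 1 in ['d', 'c', 'e'] -> ['c', 'd', 'e']
'e': index 2 in ['c', 'd', 'e'] -> ['e', 'c', 'd']
'd': index 2 in ['e', 'c', 'd'] -> ['d', 'e', 'c']
'd': index 0 in ['d', 'e', 'c'] -> ['d', 'e', 'c']
'c': index 2 in ['d', 'e', 'c'] -> ['c', 'd', 'e']


Output: [0, 1, 1, 2, 2, 0, 2]


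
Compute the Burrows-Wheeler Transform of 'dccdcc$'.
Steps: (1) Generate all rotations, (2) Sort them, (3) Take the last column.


Rotations (sorted):
  0: $dccdcc -> last char: c
  1: c$dccdc -> last char: c
  2: cc$dccd -> last char: d
  3: ccdcc$d -> last char: d
  4: cdcc$dc -> last char: c
  5: dcc$dcc -> last char: c
  6: dccdcc$ -> last char: $


BWT = ccddcc$


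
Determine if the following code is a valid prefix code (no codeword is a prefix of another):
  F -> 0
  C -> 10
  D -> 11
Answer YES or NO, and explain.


Checking each pair (does one codeword prefix another?):
  F='0' vs C='10': no prefix
  F='0' vs D='11': no prefix
  C='10' vs F='0': no prefix
  C='10' vs D='11': no prefix
  D='11' vs F='0': no prefix
  D='11' vs C='10': no prefix
No violation found over all pairs.

YES -- this is a valid prefix code. No codeword is a prefix of any other codeword.


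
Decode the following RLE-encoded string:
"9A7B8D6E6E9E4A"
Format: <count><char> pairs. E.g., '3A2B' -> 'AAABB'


Expanding each <count><char> pair:
  9A -> 'AAAAAAAAA'
  7B -> 'BBBBBBB'
  8D -> 'DDDDDDDD'
  6E -> 'EEEEEE'
  6E -> 'EEEEEE'
  9E -> 'EEEEEEEEE'
  4A -> 'AAAA'

Decoded = AAAAAAAAABBBBBBBDDDDDDDDEEEEEEEEEEEEEEEEEEEEEAAAA


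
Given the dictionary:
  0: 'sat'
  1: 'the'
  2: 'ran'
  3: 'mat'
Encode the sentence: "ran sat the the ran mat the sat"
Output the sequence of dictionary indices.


Look up each word in the dictionary:
  'ran' -> 2
  'sat' -> 0
  'the' -> 1
  'the' -> 1
  'ran' -> 2
  'mat' -> 3
  'the' -> 1
  'sat' -> 0

Encoded: [2, 0, 1, 1, 2, 3, 1, 0]


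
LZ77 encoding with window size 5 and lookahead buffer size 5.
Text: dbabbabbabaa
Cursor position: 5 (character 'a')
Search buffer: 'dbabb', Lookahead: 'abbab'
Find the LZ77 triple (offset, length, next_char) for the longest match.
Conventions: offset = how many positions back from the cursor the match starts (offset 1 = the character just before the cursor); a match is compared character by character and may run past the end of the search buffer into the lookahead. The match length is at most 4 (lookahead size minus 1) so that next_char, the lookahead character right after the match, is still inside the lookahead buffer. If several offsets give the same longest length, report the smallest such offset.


Try each offset into the search buffer:
  offset=1 (pos 4, char 'b'): match length 0
  offset=2 (pos 3, char 'b'): match length 0
  offset=3 (pos 2, char 'a'): match length 4
  offset=4 (pos 1, char 'b'): match length 0
  offset=5 (pos 0, char 'd'): match length 0
Longest match has length 4 at offset 3.
next_char = character at position 5 + 4 = 9 -> 'b'

Best match: offset=3, length=4 (matching 'abba' starting at position 2)
LZ77 triple: (3, 4, 'b')


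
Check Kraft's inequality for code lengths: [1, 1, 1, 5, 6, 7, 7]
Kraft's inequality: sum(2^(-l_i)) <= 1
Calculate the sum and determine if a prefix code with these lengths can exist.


Sum = 2^(-1) + 2^(-1) + 2^(-1) + 2^(-5) + 2^(-6) + 2^(-7) + 2^(-7)
    = 0.5 + 0.5 + 0.5 + 0.03125 + 0.015625 + 0.0078125 + 0.0078125
    = 200/128 = 1.5625
Since 1.5625 > 1, Kraft's inequality is NOT satisfied.
A prefix code with these lengths CANNOT exist.

Kraft sum = 1.5625. Not satisfied.


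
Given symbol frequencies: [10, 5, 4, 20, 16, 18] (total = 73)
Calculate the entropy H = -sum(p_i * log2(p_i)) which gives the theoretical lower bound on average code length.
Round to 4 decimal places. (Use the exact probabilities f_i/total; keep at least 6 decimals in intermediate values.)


Per-symbol terms -p_i * log2(p_i) with p_i = f_i/73:
  p = 10/73 = 0.136986: log2(p) = -2.867896, -p*log2(p) = 0.392863
  p = 5/73 = 0.068493: log2(p) = -3.867896, -p*log2(p) = 0.264924
  p = 4/73 = 0.054795: log2(p) = -4.189825, -p*log2(p) = 0.229579
  p = 20/73 = 0.273973: log2(p) = -1.867896, -p*log2(p) = 0.511752
  p = 16/73 = 0.219178: log2(p) = -2.189825, -p*log2(p) = 0.479962
  p = 18/73 = 0.246575: log2(p) = -2.019900, -p*log2(p) = 0.498057
H = 0.392863 + 0.264924 + 0.229579 + 0.511752 + 0.479962 + 0.498057 = 2.377137

H = 2.3771 bits/symbol


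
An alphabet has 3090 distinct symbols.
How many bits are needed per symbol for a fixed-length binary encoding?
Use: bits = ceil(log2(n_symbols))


log2(3090) = 11.5934
Bracket: 2^11 = 2048 < 3090 <= 2^12 = 4096
So ceil(log2(3090)) = 12

bits = ceil(log2(3090)) = ceil(11.5934) = 12 bits


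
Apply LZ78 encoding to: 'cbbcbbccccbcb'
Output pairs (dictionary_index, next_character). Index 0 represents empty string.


LZ78 encoding steps:
Dictionary: {0: ''}
Step 1: w='' (idx 0), next='c' -> output (0, 'c'), add 'c' as idx 1
Step 2: w='' (idx 0), next='b' -> output (0, 'b'), add 'b' as idx 2
Step 3: w='b' (idx 2), next='c' -> output (2, 'c'), add 'bc' as idx 3
Step 4: w='b' (idx 2), next='b' -> output (2, 'b'), add 'bb' as idx 4
Step 5: w='c' (idx 1), next='c' -> output (1, 'c'), add 'cc' as idx 5
Step 6: w='cc' (idx 5), next='b' -> output (5, 'b'), add 'ccb' as idx 6
Step 7: w='c' (idx 1), next='b' -> output (1, 'b'), add 'cb' as idx 7


Encoded: [(0, 'c'), (0, 'b'), (2, 'c'), (2, 'b'), (1, 'c'), (5, 'b'), (1, 'b')]


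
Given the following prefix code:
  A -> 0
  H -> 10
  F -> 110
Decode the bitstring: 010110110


Decoding step by step:
Bits 0 -> A
Bits 10 -> H
Bits 110 -> F
Bits 110 -> F


Decoded message: AHFF


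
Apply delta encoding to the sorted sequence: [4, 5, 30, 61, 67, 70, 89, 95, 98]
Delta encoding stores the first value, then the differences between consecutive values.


First value: 4
Deltas:
  5 - 4 = 1
  30 - 5 = 25
  61 - 30 = 31
  67 - 61 = 6
  70 - 67 = 3
  89 - 70 = 19
  95 - 89 = 6
  98 - 95 = 3


Delta encoded: [4, 1, 25, 31, 6, 3, 19, 6, 3]


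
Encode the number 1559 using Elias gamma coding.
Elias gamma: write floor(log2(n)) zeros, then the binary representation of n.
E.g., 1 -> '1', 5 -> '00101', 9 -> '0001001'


num_bits = floor(log2(1559)) + 1 = 11
leading_zeros = num_bits - 1 = 10
binary(1559) = 11000010111

Elias gamma(1559) = '0000000000' + '11000010111' = 000000000011000010111 (21 bits)


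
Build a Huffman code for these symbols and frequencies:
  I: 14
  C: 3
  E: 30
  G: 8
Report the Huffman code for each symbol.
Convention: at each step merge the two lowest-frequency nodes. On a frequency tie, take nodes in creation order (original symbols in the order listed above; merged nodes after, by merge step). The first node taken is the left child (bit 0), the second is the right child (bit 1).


Huffman tree construction:
Step 1: Merge C(3) + G(8) = 11
Step 2: Merge (C+G)(11) + I(14) = 25
Step 3: Merge ((C+G)+I)(25) + E(30) = 55
Read each symbol's code off the tree from the root (left child = 0, right child = 1).

Codes:
  I: 01 (length 2)
  C: 000 (length 3)
  E: 1 (length 1)
  G: 001 (length 3)
Average code length: 91/55 = 1.6545 bits/symbol


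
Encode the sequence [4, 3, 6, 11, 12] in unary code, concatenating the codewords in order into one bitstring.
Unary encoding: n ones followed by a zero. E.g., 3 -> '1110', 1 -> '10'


Encode each number as n ones followed by a terminating 0:
  4 -> 11110 (5 bits)
  3 -> 1110 (4 bits)
  6 -> 1111110 (7 bits)
  11 -> 111111111110 (12 bits)
  12 -> 1111111111110 (13 bits)
Total length = 5 + 4 + 7 + 12 + 13 = 41 bits.

Unary([4, 3, 6, 11, 12]) = 11110111011111101111111111101111111111110 (41 bits)


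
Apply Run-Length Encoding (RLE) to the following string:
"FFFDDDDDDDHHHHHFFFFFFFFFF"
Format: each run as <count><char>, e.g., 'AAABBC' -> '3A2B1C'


Scanning runs left to right:
  i=0: run of 'F' x 3 -> '3F'
  i=3: run of 'D' x 7 -> '7D'
  i=10: run of 'H' x 5 -> '5H'
  i=15: run of 'F' x 10 -> '10F'

RLE = 3F7D5H10F


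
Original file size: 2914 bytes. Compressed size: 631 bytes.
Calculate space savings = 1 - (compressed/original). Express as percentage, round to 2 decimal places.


ratio = compressed/original = 631/2914 = 0.216541
savings = 1 - ratio = 1 - 0.216541 = 0.783459
as a percentage: 0.783459 * 100 = 78.35%

Space savings = 1 - 631/2914 = 78.35%


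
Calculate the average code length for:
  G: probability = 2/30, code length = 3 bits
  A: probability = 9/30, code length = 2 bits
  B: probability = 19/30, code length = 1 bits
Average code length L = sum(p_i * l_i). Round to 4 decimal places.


Weighted contributions p_i * l_i:
  G: (2/30) * 3 = 6/30
  A: (9/30) * 2 = 18/30
  B: (19/30) * 1 = 19/30
Sum = (6 + 18 + 19)/30 = 43/30

L = 43/30 = 1.4333 bits/symbol


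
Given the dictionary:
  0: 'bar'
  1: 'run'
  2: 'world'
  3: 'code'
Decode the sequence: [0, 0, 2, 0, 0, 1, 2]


Look up each index in the dictionary:
  0 -> 'bar'
  0 -> 'bar'
  2 -> 'world'
  0 -> 'bar'
  0 -> 'bar'
  1 -> 'run'
  2 -> 'world'

Decoded: "bar bar world bar bar run world"


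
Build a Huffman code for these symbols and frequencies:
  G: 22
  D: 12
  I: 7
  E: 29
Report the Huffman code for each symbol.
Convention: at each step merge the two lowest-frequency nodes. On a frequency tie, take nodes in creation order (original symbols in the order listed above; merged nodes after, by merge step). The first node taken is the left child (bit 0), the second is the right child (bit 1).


Huffman tree construction:
Step 1: Merge I(7) + D(12) = 19
Step 2: Merge (I+D)(19) + G(22) = 41
Step 3: Merge E(29) + ((I+D)+G)(41) = 70
Read each symbol's code off the tree from the root (left child = 0, right child = 1).

Codes:
  G: 11 (length 2)
  D: 101 (length 3)
  I: 100 (length 3)
  E: 0 (length 1)
Average code length: 130/70 = 1.8571 bits/symbol


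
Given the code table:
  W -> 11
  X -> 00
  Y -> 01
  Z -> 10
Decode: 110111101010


Decoding:
11 -> W
01 -> Y
11 -> W
10 -> Z
10 -> Z
10 -> Z


Result: WYWZZZ


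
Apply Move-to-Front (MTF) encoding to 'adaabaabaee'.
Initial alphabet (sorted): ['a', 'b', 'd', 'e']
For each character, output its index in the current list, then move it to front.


MTF encoding:
'a': index 0 in ['a', 'b', 'd', 'e'] -> ['a', 'b', 'd', 'e']
'd': index 2 in ['a', 'b', 'd', 'e'] -> ['d', 'a', 'b', 'e']
'a': index 1 in ['d', 'a', 'b', 'e'] -> ['a', 'd', 'b', 'e']
'a': index 0 in ['a', 'd', 'b', 'e'] -> ['a', 'd', 'b', 'e']
'b': index 2 in ['a', 'd', 'b', 'e'] -> ['b', 'a', 'd', 'e']
'a': index 1 in ['b', 'a', 'd', 'e'] -> ['a', 'b', 'd', 'e']
'a': index 0 in ['a', 'b', 'd', 'e'] -> ['a', 'b', 'd', 'e']
'b': index 1 in ['a', 'b', 'd', 'e'] -> ['b', 'a', 'd', 'e']
'a': index 1 in ['b', 'a', 'd', 'e'] -> ['a', 'b', 'd', 'e']
'e': index 3 in ['a', 'b', 'd', 'e'] -> ['e', 'a', 'b', 'd']
'e': index 0 in ['e', 'a', 'b', 'd'] -> ['e', 'a', 'b', 'd']


Output: [0, 2, 1, 0, 2, 1, 0, 1, 1, 3, 0]


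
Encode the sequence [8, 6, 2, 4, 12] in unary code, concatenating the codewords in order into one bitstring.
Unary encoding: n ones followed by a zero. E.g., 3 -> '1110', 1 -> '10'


Encode each number as n ones followed by a terminating 0:
  8 -> 111111110 (9 bits)
  6 -> 1111110 (7 bits)
  2 -> 110 (3 bits)
  4 -> 11110 (5 bits)
  12 -> 1111111111110 (13 bits)
Total length = 9 + 7 + 3 + 5 + 13 = 37 bits.

Unary([8, 6, 2, 4, 12]) = 1111111101111110110111101111111111110 (37 bits)


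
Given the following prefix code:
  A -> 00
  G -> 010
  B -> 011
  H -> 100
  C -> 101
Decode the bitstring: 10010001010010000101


Decoding step by step:
Bits 100 -> H
Bits 100 -> H
Bits 010 -> G
Bits 100 -> H
Bits 100 -> H
Bits 00 -> A
Bits 101 -> C


Decoded message: HHGHHAC


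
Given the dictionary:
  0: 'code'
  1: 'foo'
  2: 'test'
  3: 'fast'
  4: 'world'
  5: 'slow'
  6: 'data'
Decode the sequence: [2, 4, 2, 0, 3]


Look up each index in the dictionary:
  2 -> 'test'
  4 -> 'world'
  2 -> 'test'
  0 -> 'code'
  3 -> 'fast'

Decoded: "test world test code fast"


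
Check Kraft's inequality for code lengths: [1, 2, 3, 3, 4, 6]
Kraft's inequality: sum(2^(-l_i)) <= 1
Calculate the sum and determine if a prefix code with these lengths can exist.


Sum = 2^(-1) + 2^(-2) + 2^(-3) + 2^(-3) + 2^(-4) + 2^(-6)
    = 0.5 + 0.25 + 0.125 + 0.125 + 0.0625 + 0.015625
    = 69/64 = 1.078125
Since 1.078125 > 1, Kraft's inequality is NOT satisfied.
A prefix code with these lengths CANNOT exist.

Kraft sum = 1.078125. Not satisfied.


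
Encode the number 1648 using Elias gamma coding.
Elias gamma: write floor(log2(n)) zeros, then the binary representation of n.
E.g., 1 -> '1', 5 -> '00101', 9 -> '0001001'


num_bits = floor(log2(1648)) + 1 = 11
leading_zeros = num_bits - 1 = 10
binary(1648) = 11001110000

Elias gamma(1648) = '0000000000' + '11001110000' = 000000000011001110000 (21 bits)


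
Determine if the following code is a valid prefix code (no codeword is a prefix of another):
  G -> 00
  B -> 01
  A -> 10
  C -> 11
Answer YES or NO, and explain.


Checking each pair (does one codeword prefix another?):
  G='00' vs B='01': no prefix
  G='00' vs A='10': no prefix
  G='00' vs C='11': no prefix
  B='01' vs G='00': no prefix
  B='01' vs A='10': no prefix
  B='01' vs C='11': no prefix
  A='10' vs G='00': no prefix
  A='10' vs B='01': no prefix
  A='10' vs C='11': no prefix
  C='11' vs G='00': no prefix
  C='11' vs B='01': no prefix
  C='11' vs A='10': no prefix
No violation found over all pairs.

YES -- this is a valid prefix code. No codeword is a prefix of any other codeword.


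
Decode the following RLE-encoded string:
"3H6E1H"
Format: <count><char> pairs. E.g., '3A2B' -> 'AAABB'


Expanding each <count><char> pair:
  3H -> 'HHH'
  6E -> 'EEEEEE'
  1H -> 'H'

Decoded = HHHEEEEEEH


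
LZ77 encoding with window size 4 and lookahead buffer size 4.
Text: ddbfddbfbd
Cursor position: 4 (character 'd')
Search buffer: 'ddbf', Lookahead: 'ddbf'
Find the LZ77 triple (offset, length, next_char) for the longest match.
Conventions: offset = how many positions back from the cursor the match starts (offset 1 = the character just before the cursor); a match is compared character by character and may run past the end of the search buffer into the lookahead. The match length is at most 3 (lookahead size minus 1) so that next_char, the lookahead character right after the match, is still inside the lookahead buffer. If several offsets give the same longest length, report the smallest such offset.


Try each offset into the search buffer:
  offset=1 (pos 3, char 'f'): match length 0
  offset=2 (pos 2, char 'b'): match length 0
  offset=3 (pos 1, char 'd'): match length 1
  offset=4 (pos 0, char 'd'): match length 3
Longest match has length 3 at offset 4.
next_char = character at position 4 + 3 = 7 -> 'f'

Best match: offset=4, length=3 (matching 'ddb' starting at position 0)
LZ77 triple: (4, 3, 'f')


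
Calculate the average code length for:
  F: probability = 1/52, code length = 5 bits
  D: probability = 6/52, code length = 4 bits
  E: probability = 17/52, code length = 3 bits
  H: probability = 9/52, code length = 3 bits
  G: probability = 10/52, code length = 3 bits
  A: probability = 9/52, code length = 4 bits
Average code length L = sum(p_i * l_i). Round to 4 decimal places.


Weighted contributions p_i * l_i:
  F: (1/52) * 5 = 5/52
  D: (6/52) * 4 = 24/52
  E: (17/52) * 3 = 51/52
  H: (9/52) * 3 = 27/52
  G: (10/52) * 3 = 30/52
  A: (9/52) * 4 = 36/52
Sum = (5 + 24 + 51 + 27 + 30 + 36)/52 = 173/52

L = 173/52 = 3.3269 bits/symbol


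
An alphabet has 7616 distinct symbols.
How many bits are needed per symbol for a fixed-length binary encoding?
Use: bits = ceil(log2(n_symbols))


log2(7616) = 12.8948
Bracket: 2^12 = 4096 < 7616 <= 2^13 = 8192
So ceil(log2(7616)) = 13

bits = ceil(log2(7616)) = ceil(12.8948) = 13 bits


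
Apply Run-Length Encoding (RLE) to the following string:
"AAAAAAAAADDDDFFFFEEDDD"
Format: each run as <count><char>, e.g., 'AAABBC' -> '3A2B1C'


Scanning runs left to right:
  i=0: run of 'A' x 9 -> '9A'
  i=9: run of 'D' x 4 -> '4D'
  i=13: run of 'F' x 4 -> '4F'
  i=17: run of 'E' x 2 -> '2E'
  i=19: run of 'D' x 3 -> '3D'

RLE = 9A4D4F2E3D


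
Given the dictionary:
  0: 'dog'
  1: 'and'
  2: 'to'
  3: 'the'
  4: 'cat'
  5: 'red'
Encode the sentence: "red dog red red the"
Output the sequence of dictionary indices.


Look up each word in the dictionary:
  'red' -> 5
  'dog' -> 0
  'red' -> 5
  'red' -> 5
  'the' -> 3

Encoded: [5, 0, 5, 5, 3]


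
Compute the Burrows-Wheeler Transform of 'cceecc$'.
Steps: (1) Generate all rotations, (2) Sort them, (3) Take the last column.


Rotations (sorted):
  0: $cceecc -> last char: c
  1: c$cceec -> last char: c
  2: cc$ccee -> last char: e
  3: cceecc$ -> last char: $
  4: ceecc$c -> last char: c
  5: ecc$cce -> last char: e
  6: eecc$cc -> last char: c


BWT = cce$cec


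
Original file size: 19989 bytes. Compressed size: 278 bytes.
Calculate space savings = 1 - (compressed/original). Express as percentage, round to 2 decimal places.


ratio = compressed/original = 278/19989 = 0.013908
savings = 1 - ratio = 1 - 0.013908 = 0.986092
as a percentage: 0.986092 * 100 = 98.61%

Space savings = 1 - 278/19989 = 98.61%


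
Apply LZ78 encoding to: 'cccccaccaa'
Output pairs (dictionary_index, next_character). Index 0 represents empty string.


LZ78 encoding steps:
Dictionary: {0: ''}
Step 1: w='' (idx 0), next='c' -> output (0, 'c'), add 'c' as idx 1
Step 2: w='c' (idx 1), next='c' -> output (1, 'c'), add 'cc' as idx 2
Step 3: w='cc' (idx 2), next='a' -> output (2, 'a'), add 'cca' as idx 3
Step 4: w='cca' (idx 3), next='a' -> output (3, 'a'), add 'ccaa' as idx 4


Encoded: [(0, 'c'), (1, 'c'), (2, 'a'), (3, 'a')]


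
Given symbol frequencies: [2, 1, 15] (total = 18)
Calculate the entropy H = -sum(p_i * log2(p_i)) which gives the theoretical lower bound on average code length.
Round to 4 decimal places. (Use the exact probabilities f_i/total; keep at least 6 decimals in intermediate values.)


Per-symbol terms -p_i * log2(p_i) with p_i = f_i/18:
  p = 2/18 = 0.111111: log2(p) = -3.169925, -p*log2(p) = 0.352214
  p = 1/18 = 0.055556: log2(p) = -4.169925, -p*log2(p) = 0.231663
  p = 15/18 = 0.833333: log2(p) = -0.263034, -p*log2(p) = 0.219195
H = 0.352214 + 0.231663 + 0.219195 = 0.803072

H = 0.8031 bits/symbol


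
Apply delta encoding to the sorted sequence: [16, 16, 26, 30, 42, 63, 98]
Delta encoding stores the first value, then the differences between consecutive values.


First value: 16
Deltas:
  16 - 16 = 0
  26 - 16 = 10
  30 - 26 = 4
  42 - 30 = 12
  63 - 42 = 21
  98 - 63 = 35


Delta encoded: [16, 0, 10, 4, 12, 21, 35]


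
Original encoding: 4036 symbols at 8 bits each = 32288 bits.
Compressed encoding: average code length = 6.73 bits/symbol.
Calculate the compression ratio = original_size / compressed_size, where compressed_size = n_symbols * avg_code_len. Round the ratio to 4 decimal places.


original_size = n_symbols * orig_bits = 4036 * 8 = 32288 bits
compressed_size = n_symbols * avg_code_len = 4036 * 6.73 = 27162.28 bits
ratio = original_size / compressed_size = 32288 / 27162.28 = 1.1887

Compression ratio = 1.1887


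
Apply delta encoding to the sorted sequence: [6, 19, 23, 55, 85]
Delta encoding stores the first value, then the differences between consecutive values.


First value: 6
Deltas:
  19 - 6 = 13
  23 - 19 = 4
  55 - 23 = 32
  85 - 55 = 30


Delta encoded: [6, 13, 4, 32, 30]


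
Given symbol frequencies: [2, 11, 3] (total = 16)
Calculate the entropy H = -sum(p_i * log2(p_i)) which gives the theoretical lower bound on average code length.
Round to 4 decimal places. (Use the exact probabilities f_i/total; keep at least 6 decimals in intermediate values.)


Per-symbol terms -p_i * log2(p_i) with p_i = f_i/16:
  p = 2/16 = 0.125000: log2(p) = -3.000000, -p*log2(p) = 0.375000
  p = 11/16 = 0.687500: log2(p) = -0.540568, -p*log2(p) = 0.371641
  p = 3/16 = 0.187500: log2(p) = -2.415037, -p*log2(p) = 0.452820
H = 0.375000 + 0.371641 + 0.452820 = 1.199461

H = 1.1995 bits/symbol


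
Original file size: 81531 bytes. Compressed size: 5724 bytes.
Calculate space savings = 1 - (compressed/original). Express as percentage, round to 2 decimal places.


ratio = compressed/original = 5724/81531 = 0.070206
savings = 1 - ratio = 1 - 0.070206 = 0.929794
as a percentage: 0.929794 * 100 = 92.98%

Space savings = 1 - 5724/81531 = 92.98%


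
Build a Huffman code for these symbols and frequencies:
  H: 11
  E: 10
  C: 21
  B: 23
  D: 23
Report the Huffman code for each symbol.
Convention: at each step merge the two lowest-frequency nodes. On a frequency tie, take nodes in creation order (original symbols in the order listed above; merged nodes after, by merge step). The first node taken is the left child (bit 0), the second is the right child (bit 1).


Huffman tree construction:
Step 1: Merge E(10) + H(11) = 21
Step 2: Merge C(21) + (E+H)(21) = 42
Step 3: Merge B(23) + D(23) = 46
Step 4: Merge (C+(E+H))(42) + (B+D)(46) = 88
Read each symbol's code off the tree from the root (left child = 0, right child = 1).

Codes:
  H: 011 (length 3)
  E: 010 (length 3)
  C: 00 (length 2)
  B: 10 (length 2)
  D: 11 (length 2)
Average code length: 197/88 = 2.2386 bits/symbol


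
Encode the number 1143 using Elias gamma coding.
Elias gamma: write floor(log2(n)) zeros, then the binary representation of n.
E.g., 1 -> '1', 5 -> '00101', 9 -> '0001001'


num_bits = floor(log2(1143)) + 1 = 11
leading_zeros = num_bits - 1 = 10
binary(1143) = 10001110111

Elias gamma(1143) = '0000000000' + '10001110111' = 000000000010001110111 (21 bits)


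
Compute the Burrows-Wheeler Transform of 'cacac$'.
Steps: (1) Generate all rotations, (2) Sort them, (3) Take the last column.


Rotations (sorted):
  0: $cacac -> last char: c
  1: ac$cac -> last char: c
  2: acac$c -> last char: c
  3: c$caca -> last char: a
  4: cac$ca -> last char: a
  5: cacac$ -> last char: $


BWT = cccaa$


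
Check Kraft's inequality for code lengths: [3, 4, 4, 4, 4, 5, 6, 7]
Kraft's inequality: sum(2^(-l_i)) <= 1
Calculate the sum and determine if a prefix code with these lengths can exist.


Sum = 2^(-3) + 2^(-4) + 2^(-4) + 2^(-4) + 2^(-4) + 2^(-5) + 2^(-6) + 2^(-7)
    = 0.125 + 0.0625 + 0.0625 + 0.0625 + 0.0625 + 0.03125 + 0.015625 + 0.0078125
    = 55/128 = 0.4296875
Since 0.4296875 <= 1, Kraft's inequality IS satisfied.
A prefix code with these lengths CAN exist.

Kraft sum = 0.4296875. Satisfied.


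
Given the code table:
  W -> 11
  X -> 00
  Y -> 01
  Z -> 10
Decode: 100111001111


Decoding:
10 -> Z
01 -> Y
11 -> W
00 -> X
11 -> W
11 -> W


Result: ZYWXWW


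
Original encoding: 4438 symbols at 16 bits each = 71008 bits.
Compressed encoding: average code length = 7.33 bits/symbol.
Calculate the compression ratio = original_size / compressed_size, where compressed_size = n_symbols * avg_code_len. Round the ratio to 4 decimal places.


original_size = n_symbols * orig_bits = 4438 * 16 = 71008 bits
compressed_size = n_symbols * avg_code_len = 4438 * 7.33 = 32530.54 bits
ratio = original_size / compressed_size = 71008 / 32530.54 = 2.1828

Compression ratio = 2.1828


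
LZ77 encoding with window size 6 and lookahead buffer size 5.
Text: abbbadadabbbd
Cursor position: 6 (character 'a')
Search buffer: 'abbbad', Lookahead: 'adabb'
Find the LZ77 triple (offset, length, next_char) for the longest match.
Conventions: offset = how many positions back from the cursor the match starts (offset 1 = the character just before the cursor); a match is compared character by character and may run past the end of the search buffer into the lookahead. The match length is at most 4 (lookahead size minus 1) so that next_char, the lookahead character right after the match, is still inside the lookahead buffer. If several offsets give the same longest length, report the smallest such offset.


Try each offset into the search buffer:
  offset=1 (pos 5, char 'd'): match length 0
  offset=2 (pos 4, char 'a'): match length 3
  offset=3 (pos 3, char 'b'): match length 0
  offset=4 (pos 2, char 'b'): match length 0
  offset=5 (pos 1, char 'b'): match length 0
  offset=6 (pos 0, char 'a'): match length 1
Longest match has length 3 at offset 2.
next_char = character at position 6 + 3 = 9 -> 'b'

Best match: offset=2, length=3 (matching 'ada' starting at position 4)
LZ77 triple: (2, 3, 'b')


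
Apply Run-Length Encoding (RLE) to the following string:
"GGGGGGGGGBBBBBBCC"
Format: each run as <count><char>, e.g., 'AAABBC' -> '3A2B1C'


Scanning runs left to right:
  i=0: run of 'G' x 9 -> '9G'
  i=9: run of 'B' x 6 -> '6B'
  i=15: run of 'C' x 2 -> '2C'

RLE = 9G6B2C


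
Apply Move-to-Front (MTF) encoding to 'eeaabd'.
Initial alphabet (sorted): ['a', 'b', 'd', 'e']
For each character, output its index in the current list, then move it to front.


MTF encoding:
'e': index 3 in ['a', 'b', 'd', 'e'] -> ['e', 'a', 'b', 'd']
'e': index 0 in ['e', 'a', 'b', 'd'] -> ['e', 'a', 'b', 'd']
'a': index 1 in ['e', 'a', 'b', 'd'] -> ['a', 'e', 'b', 'd']
'a': index 0 in ['a', 'e', 'b', 'd'] -> ['a', 'e', 'b', 'd']
'b': index 2 in ['a', 'e', 'b', 'd'] -> ['b', 'a', 'e', 'd']
'd': index 3 in ['b', 'a', 'e', 'd'] -> ['d', 'b', 'a', 'e']


Output: [3, 0, 1, 0, 2, 3]


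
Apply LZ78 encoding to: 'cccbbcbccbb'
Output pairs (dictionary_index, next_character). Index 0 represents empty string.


LZ78 encoding steps:
Dictionary: {0: ''}
Step 1: w='' (idx 0), next='c' -> output (0, 'c'), add 'c' as idx 1
Step 2: w='c' (idx 1), next='c' -> output (1, 'c'), add 'cc' as idx 2
Step 3: w='' (idx 0), next='b' -> output (0, 'b'), add 'b' as idx 3
Step 4: w='b' (idx 3), next='c' -> output (3, 'c'), add 'bc' as idx 4
Step 5: w='bc' (idx 4), next='c' -> output (4, 'c'), add 'bcc' as idx 5
Step 6: w='b' (idx 3), next='b' -> output (3, 'b'), add 'bb' as idx 6


Encoded: [(0, 'c'), (1, 'c'), (0, 'b'), (3, 'c'), (4, 'c'), (3, 'b')]


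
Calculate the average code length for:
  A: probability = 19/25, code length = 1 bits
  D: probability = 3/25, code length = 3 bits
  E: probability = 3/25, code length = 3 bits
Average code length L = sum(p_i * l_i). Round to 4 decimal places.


Weighted contributions p_i * l_i:
  A: (19/25) * 1 = 19/25
  D: (3/25) * 3 = 9/25
  E: (3/25) * 3 = 9/25
Sum = (19 + 9 + 9)/25 = 37/25

L = 37/25 = 1.4800 bits/symbol


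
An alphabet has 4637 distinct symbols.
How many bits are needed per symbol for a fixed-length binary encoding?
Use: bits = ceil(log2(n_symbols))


log2(4637) = 12.179
Bracket: 2^12 = 4096 < 4637 <= 2^13 = 8192
So ceil(log2(4637)) = 13

bits = ceil(log2(4637)) = ceil(12.179) = 13 bits


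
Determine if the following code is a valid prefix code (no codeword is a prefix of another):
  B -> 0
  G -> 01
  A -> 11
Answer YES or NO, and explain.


Checking each pair (does one codeword prefix another?):
  B='0' vs G='01': prefix -- VIOLATION

NO -- this is NOT a valid prefix code. B (0) is a prefix of G (01).


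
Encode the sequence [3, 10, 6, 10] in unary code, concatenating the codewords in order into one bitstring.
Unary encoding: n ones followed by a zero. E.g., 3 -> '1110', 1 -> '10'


Encode each number as n ones followed by a terminating 0:
  3 -> 1110 (4 bits)
  10 -> 11111111110 (11 bits)
  6 -> 1111110 (7 bits)
  10 -> 11111111110 (11 bits)
Total length = 4 + 11 + 7 + 11 = 33 bits.

Unary([3, 10, 6, 10]) = 111011111111110111111011111111110 (33 bits)


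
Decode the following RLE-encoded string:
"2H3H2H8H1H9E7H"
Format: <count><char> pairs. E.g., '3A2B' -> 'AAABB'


Expanding each <count><char> pair:
  2H -> 'HH'
  3H -> 'HHH'
  2H -> 'HH'
  8H -> 'HHHHHHHH'
  1H -> 'H'
  9E -> 'EEEEEEEEE'
  7H -> 'HHHHHHH'

Decoded = HHHHHHHHHHHHHHHHEEEEEEEEEHHHHHHH


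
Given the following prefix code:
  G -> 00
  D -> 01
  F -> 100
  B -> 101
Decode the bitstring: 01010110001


Decoding step by step:
Bits 01 -> D
Bits 01 -> D
Bits 01 -> D
Bits 100 -> F
Bits 01 -> D


Decoded message: DDDFD


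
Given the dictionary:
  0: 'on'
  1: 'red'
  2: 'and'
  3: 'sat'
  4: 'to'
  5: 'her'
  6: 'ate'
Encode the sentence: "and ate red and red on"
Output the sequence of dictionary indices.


Look up each word in the dictionary:
  'and' -> 2
  'ate' -> 6
  'red' -> 1
  'and' -> 2
  'red' -> 1
  'on' -> 0

Encoded: [2, 6, 1, 2, 1, 0]


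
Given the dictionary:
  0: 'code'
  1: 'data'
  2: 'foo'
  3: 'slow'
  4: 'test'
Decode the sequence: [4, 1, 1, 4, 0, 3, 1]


Look up each index in the dictionary:
  4 -> 'test'
  1 -> 'data'
  1 -> 'data'
  4 -> 'test'
  0 -> 'code'
  3 -> 'slow'
  1 -> 'data'

Decoded: "test data data test code slow data"
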